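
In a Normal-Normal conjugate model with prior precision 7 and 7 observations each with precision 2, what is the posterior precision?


Posterior precision = prior precision + n * observation precision
= 7 + 7 * 2
= 7 + 14 = 21

21


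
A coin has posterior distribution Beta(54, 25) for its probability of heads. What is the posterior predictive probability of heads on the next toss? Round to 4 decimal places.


Posterior predictive = E[theta] = alpha/(alpha+beta)
= 54/79
= 0.6835

0.6835


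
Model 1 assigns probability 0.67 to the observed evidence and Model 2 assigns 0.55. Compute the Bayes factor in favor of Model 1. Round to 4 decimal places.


BF = P(data|M1) / P(data|M2)
= 0.67 / 0.55 = 1.2182

1.2182


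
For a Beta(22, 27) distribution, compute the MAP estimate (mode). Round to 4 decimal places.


MAP = mode = (a-1)/(a+b-2)
= (22-1)/(22+27-2)
= 21/47 = 0.4468

0.4468


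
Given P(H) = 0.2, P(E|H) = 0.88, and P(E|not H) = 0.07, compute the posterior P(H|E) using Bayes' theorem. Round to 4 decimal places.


By Bayes' theorem: P(H|E) = P(E|H)*P(H) / P(E)
P(E) = P(E|H)*P(H) + P(E|not H)*P(not H)
P(E) = 0.88*0.2 + 0.07*0.8 = 0.232
P(H|E) = 0.88*0.2 / 0.232 = 0.7586

0.7586


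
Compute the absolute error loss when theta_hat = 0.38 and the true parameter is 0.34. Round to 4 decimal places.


L = |theta_hat - theta_true|
= |0.38 - 0.34| = 0.04

0.04


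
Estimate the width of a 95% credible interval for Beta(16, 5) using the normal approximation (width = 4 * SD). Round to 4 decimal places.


For Beta(a,b): Var = ab/((a+b)^2(a+b+1))
Var = 0.0082, SD = 0.0908
Approximate 95% CI width = 4 * 0.0908 = 0.3632

0.3632


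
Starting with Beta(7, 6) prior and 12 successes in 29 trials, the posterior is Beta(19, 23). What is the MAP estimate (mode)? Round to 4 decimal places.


The mode of Beta(a, b) when a > 1 and b > 1 is (a-1)/(a+b-2)
= (19 - 1) / (19 + 23 - 2)
= 18 / 40
= 0.45

0.45


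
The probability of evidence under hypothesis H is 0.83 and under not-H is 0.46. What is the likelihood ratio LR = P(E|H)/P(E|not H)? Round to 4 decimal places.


LR = 0.83 / 0.46
= 1.8043

1.8043


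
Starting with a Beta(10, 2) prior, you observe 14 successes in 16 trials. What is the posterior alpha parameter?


For a Beta-Binomial conjugate model:
Posterior alpha = prior alpha + number of successes
= 10 + 14 = 24

24


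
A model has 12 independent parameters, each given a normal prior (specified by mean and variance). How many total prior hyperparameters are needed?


Each normal prior needs 2 hyperparameters (mean and variance).
Total = 2 * 12 = 24

24


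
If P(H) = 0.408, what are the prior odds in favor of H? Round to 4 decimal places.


Prior odds = P(H) / (1 - P(H))
= 0.408 / 0.592
= 0.6892

0.6892


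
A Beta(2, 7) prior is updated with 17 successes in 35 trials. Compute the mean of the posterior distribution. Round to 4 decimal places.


After update: Beta(19, 25)
Mean = 19 / (19 + 25) = 19 / 44
= 0.4318

0.4318


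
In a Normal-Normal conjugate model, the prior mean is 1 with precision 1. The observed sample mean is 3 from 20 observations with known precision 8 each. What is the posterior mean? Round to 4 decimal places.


Posterior precision = tau0 + n*tau = 1 + 20*8 = 161
Posterior mean = (tau0*mu0 + n*tau*xbar) / posterior_precision
= (1*1 + 20*8*3) / 161
= 481 / 161 = 2.9876

2.9876


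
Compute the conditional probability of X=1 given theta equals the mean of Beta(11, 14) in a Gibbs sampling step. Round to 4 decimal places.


Mean of Beta(11, 14) = 0.44
P(X=1 | theta=0.44) = 0.44

0.44


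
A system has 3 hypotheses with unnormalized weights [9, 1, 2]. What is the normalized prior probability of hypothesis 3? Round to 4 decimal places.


The normalized prior is the weight divided by the total.
Total weight = 12
P(H3) = 2 / 12 = 0.1667

0.1667


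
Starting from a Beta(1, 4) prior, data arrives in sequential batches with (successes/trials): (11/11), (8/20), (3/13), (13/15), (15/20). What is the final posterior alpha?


In sequential Bayesian updating, we sum all successes.
Total successes = 50
Final alpha = 1 + 50 = 51

51


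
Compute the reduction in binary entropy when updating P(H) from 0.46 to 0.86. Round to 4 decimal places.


H_before = -p*log2(p) - (1-p)*log2(1-p) for p=0.46: 0.9954
H_after for p=0.86: 0.5842
Reduction = 0.9954 - 0.5842 = 0.4111

0.4111


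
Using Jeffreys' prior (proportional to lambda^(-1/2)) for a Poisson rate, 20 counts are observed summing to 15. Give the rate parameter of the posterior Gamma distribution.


Conjugate update: Gamma(prior_shape + S, prior_rate + n).
Prior shape = 0.5, prior rate = 0.
Posterior rate = 0 + n = 20

20.0


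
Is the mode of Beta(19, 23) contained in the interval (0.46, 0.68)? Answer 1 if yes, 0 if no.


Mode = (a-1)/(a+b-2) = 18/40 = 0.45
Interval: (0.46, 0.68)
Contains mode? 0

0


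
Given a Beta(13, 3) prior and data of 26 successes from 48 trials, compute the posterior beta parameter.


Number of failures = 48 - 26 = 22
Posterior beta = 3 + 22 = 25

25


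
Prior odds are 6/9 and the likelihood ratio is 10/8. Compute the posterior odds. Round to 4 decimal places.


Posterior odds = prior odds * likelihood ratio
= (6/9) * (10/8)
= 60 / 72
= 0.8333

0.8333


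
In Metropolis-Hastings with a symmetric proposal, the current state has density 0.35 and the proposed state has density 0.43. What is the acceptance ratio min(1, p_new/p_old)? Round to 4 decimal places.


Ratio = p_new / p_old = 0.43 / 0.35 = 1.2286
Acceptance = min(1, 1.2286) = 1.0

1.0


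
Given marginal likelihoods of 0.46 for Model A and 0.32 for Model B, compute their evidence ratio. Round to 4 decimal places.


Ratio = ML(A) / ML(B) = 0.46/0.32
= 1.4375

1.4375


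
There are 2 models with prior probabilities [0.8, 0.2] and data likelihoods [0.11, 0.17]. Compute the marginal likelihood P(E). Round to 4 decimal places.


P(E) = sum over models of P(M_i) * P(E|M_i)
= 0.8*0.11 + 0.2*0.17
= 0.122

0.122


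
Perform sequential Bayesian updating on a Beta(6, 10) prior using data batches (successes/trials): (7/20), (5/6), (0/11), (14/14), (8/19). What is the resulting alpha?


Accumulate successes: 34
Posterior alpha = prior alpha + sum of successes
= 6 + 34 = 40

40


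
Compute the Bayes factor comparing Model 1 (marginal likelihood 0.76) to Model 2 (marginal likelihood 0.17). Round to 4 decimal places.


BF12 = marginal likelihood of M1 / marginal likelihood of M2
= 0.76/0.17
= 4.4706

4.4706


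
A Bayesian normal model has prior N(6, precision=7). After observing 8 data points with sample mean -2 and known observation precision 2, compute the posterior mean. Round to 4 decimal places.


Posterior mean = (prior_precision * prior_mean + n * data_precision * data_mean) / (prior_precision + n * data_precision)
Numerator = 7*6 + 8*2*-2 = 10
Denominator = 7 + 8*2 = 23
Posterior mean = 0.4348

0.4348


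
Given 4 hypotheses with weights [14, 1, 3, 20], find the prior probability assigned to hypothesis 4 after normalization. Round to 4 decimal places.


To normalize, divide each weight by the sum of all weights.
Sum = 38
Prior(H4) = 20/38 = 0.5263

0.5263


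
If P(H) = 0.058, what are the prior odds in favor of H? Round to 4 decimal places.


Prior odds = P(H) / (1 - P(H))
= 0.058 / 0.942
= 0.0616

0.0616


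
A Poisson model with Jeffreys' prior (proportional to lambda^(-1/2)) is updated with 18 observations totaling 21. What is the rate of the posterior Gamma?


Posterior = Gamma(0.5 + S, n)
= Gamma(0.5 + 21, 18)
Posterior rate = 0 + n = 18

18.0


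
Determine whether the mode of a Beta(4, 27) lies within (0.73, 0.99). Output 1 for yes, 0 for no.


First find the mode: (a-1)/(a+b-2) = 0.1034
Is 0.1034 in (0.73, 0.99)? 0

0


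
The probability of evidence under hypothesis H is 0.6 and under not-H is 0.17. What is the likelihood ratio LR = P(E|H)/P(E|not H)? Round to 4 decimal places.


LR = 0.6 / 0.17
= 3.5294

3.5294


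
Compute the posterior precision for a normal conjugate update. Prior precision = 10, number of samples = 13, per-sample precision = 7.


tau_post = tau_0 + n * tau
= 10 + 13 * 7 = 101

101


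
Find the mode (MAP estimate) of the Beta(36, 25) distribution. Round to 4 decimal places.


For Beta(a,b) with a,b > 1:
Mode = (a-1)/(a+b-2) = (36-1)/(61-2)
= 35/59 = 0.5932

0.5932


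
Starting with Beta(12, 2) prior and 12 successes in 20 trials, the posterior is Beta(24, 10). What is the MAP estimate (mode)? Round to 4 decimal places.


The mode of Beta(a, b) when a > 1 and b > 1 is (a-1)/(a+b-2)
= (24 - 1) / (24 + 10 - 2)
= 23 / 32
= 0.7188

0.7188


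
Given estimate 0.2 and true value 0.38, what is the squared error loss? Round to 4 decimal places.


Squared error = (estimate - true)^2
Difference = -0.18
Loss = -0.18^2 = 0.0324

0.0324


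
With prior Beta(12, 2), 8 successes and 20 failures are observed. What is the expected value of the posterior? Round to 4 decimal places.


Posterior = Beta(20, 22)
E[theta] = alpha/(alpha+beta)
= 20/42 = 0.4762

0.4762


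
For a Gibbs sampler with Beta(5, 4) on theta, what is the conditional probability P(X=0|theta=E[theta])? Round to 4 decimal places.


E[theta] = 5/(5+4) = 0.5556
P(X=0|theta) = 1 - theta = 0.4444

0.4444


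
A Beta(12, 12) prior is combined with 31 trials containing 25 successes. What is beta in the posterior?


In conjugate updating:
beta_posterior = beta_prior + (n - k)
= 12 + (31 - 25)
= 12 + 6 = 18

18


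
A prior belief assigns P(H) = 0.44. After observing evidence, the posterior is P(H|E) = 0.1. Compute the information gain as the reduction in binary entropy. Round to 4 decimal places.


H(prior) = -0.44*log2(0.44) - 0.56*log2(0.56)
= 0.9896
H(post) = -0.1*log2(0.1) - 0.9*log2(0.9)
= 0.469
IG = 0.9896 - 0.469 = 0.5206

0.5206


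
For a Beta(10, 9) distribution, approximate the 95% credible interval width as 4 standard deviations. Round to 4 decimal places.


Variance of Beta(a,b) = ab / ((a+b)^2 * (a+b+1))
= 10*9 / ((19)^2 * 20)
= 0.0125
SD = sqrt(0.0125) = 0.1116
Width = 4 * SD = 0.4466

0.4466


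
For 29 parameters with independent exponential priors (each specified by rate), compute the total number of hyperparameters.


A exponential prior has 1 hyperparameter per parameter.
Total = 29 * 1 = 29

29


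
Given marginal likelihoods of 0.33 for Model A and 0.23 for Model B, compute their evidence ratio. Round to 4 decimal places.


Ratio = ML(A) / ML(B) = 0.33/0.23
= 1.4348

1.4348


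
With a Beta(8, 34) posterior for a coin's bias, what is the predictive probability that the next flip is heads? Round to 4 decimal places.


The predictive probability equals the posterior mean.
P(next = heads) = alpha / (alpha + beta)
= 8 / 42 = 0.1905

0.1905


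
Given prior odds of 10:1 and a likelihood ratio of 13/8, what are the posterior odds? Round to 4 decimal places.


Posterior odds = prior odds * LR
Prior odds = 10/1 = 10.0
LR = 13/8 = 1.625
Posterior odds = 10.0 * 1.625 = 16.25

16.25


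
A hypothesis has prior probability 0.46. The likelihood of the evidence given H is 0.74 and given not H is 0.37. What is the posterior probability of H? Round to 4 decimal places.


Using Bayes' theorem:
P(E) = 0.46 * 0.74 + 0.54 * 0.37
P(E) = 0.5402
P(H|E) = (0.46 * 0.74) / 0.5402 = 0.6301

0.6301


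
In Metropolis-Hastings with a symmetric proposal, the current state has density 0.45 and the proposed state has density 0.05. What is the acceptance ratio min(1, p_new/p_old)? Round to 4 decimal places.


Ratio = p_new / p_old = 0.05 / 0.45 = 0.1111
Acceptance = min(1, 0.1111) = 0.1111

0.1111


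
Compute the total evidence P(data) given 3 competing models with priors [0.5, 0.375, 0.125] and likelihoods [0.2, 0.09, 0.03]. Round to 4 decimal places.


Marginal likelihood = sum P(model_i) * P(data|model_i)
Model 1: 0.5 * 0.2 = 0.1
Model 2: 0.375 * 0.09 = 0.0338
Model 3: 0.125 * 0.03 = 0.0037
Total = 0.1375

0.1375


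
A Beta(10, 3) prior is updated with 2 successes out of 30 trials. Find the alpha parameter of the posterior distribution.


In the Beta-Binomial conjugate update:
alpha_post = alpha_prior + successes
= 10 + 2
= 12

12


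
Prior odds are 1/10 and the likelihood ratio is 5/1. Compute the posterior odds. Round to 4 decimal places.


Posterior odds = prior odds * likelihood ratio
= (1/10) * (5/1)
= 5 / 10
= 0.5

0.5


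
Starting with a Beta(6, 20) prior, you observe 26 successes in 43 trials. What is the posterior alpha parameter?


For a Beta-Binomial conjugate model:
Posterior alpha = prior alpha + number of successes
= 6 + 26 = 32

32


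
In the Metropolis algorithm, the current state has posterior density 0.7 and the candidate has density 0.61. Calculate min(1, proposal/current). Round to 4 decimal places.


Ratio = 0.61/0.7 = 0.8714
Acceptance probability = min(1, 0.8714)
= 0.8714

0.8714


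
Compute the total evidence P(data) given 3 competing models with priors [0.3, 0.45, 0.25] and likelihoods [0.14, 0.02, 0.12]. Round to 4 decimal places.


Marginal likelihood = sum P(model_i) * P(data|model_i)
Model 1: 0.3 * 0.14 = 0.042
Model 2: 0.45 * 0.02 = 0.009
Model 3: 0.25 * 0.12 = 0.03
Total = 0.081

0.081


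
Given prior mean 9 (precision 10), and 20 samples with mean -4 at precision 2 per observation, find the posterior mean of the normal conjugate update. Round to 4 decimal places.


The posterior mean is a precision-weighted average of prior and data.
Post. prec. = 10 + 40 = 50
Post. mean = (90 + -160)/50 = -70/50 = -1.4

-1.4


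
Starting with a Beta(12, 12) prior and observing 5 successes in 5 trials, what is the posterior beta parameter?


Posterior beta = prior beta + failures
Failures = 5 - 5 = 0
beta_post = 12 + 0 = 12

12


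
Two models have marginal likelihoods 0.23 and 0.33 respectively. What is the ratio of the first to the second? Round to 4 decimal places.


Evidence ratio = 0.23 / 0.33
= 0.697

0.697


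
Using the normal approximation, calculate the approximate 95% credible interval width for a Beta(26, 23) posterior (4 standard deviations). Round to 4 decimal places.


Var(Beta) = 26*23/(49^2 * 50) = 0.005
SD = 0.0706
Width ~ 4*SD = 0.2823

0.2823


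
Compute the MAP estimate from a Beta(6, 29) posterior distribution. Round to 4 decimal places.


MAP = mode of Beta distribution
= (alpha - 1)/(alpha + beta - 2)
= (6-1)/(6+29-2)
= 5/33 = 0.1515

0.1515


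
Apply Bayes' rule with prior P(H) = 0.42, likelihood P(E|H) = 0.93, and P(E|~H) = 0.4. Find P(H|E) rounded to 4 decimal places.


Step 1: Compute marginal P(E) = P(E|H)P(H) + P(E|~H)P(~H)
= 0.93*0.42 + 0.4*0.58 = 0.6226
Step 2: P(H|E) = P(E|H)P(H)/P(E) = 0.3906/0.6226
= 0.6274

0.6274


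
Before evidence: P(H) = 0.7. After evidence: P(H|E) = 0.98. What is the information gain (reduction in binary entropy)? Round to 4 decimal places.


Prior entropy = 0.8813
Posterior entropy = 0.1414
Information gain = 0.8813 - 0.1414 = 0.7399

0.7399


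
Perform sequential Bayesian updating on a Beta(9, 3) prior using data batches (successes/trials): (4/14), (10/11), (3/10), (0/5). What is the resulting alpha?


Accumulate successes: 17
Posterior alpha = prior alpha + sum of successes
= 9 + 17 = 26

26


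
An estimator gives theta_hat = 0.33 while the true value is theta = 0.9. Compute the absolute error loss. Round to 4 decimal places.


The absolute error loss is |theta_hat - theta|
= |0.33 - 0.9|
= 0.57

0.57


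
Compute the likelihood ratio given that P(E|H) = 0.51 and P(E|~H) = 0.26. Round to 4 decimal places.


LR = P(E|H) / P(E|~H)
= 0.51 / 0.26 = 1.9615

1.9615


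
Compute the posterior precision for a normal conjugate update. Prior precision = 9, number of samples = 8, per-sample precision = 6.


tau_post = tau_0 + n * tau
= 9 + 8 * 6 = 57

57


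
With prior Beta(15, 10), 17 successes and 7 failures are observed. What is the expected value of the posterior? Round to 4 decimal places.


Posterior = Beta(32, 17)
E[theta] = alpha/(alpha+beta)
= 32/49 = 0.6531

0.6531


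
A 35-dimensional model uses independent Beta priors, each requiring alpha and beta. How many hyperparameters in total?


Per parameter: 2 (alpha and beta).
Total = 35 * 2 = 70

70


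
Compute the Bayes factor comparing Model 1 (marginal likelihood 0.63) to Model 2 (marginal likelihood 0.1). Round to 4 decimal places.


BF12 = marginal likelihood of M1 / marginal likelihood of M2
= 0.63/0.1
= 6.3

6.3


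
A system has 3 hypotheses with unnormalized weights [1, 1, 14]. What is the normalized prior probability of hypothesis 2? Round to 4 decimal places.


The normalized prior is the weight divided by the total.
Total weight = 16
P(H2) = 1 / 16 = 0.0625

0.0625


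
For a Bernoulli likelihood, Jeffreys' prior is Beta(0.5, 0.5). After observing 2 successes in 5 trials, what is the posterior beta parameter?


Jeffreys' prior for Bernoulli is Beta(0.5, 0.5).
Posterior is Beta(0.5 + k, 0.5 + n - k).
Posterior beta = 0.5 + (n - k) = 0.5 + 3 = 3.5

3.5


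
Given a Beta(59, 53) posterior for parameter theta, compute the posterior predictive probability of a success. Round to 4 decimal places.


For a Beta-Bernoulli model, the predictive probability is the mean:
P(success) = 59/(59+53) = 59/112 = 0.5268

0.5268


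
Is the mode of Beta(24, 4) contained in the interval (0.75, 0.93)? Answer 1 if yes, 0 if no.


Mode = (a-1)/(a+b-2) = 23/26 = 0.8846
Interval: (0.75, 0.93)
Contains mode? 1

1


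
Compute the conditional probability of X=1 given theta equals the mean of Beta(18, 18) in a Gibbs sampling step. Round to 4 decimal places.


Mean of Beta(18, 18) = 0.5
P(X=1 | theta=0.5) = 0.5

0.5


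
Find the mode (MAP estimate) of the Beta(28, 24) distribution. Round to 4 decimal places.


For Beta(a,b) with a,b > 1:
Mode = (a-1)/(a+b-2) = (28-1)/(52-2)
= 27/50 = 0.54

0.54


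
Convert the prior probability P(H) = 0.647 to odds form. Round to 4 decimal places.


P(not H) = 1 - 0.647 = 0.353
Odds = 0.647 / 0.353 = 1.8329

1.8329


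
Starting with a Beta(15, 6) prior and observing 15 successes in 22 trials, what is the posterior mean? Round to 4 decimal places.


Posterior parameters: alpha = 15 + 15 = 30
beta = 6 + 7 = 13
Posterior mean = alpha / (alpha + beta) = 30 / 43
= 0.6977

0.6977


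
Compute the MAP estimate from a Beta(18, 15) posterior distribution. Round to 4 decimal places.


MAP = mode of Beta distribution
= (alpha - 1)/(alpha + beta - 2)
= (18-1)/(18+15-2)
= 17/31 = 0.5484

0.5484


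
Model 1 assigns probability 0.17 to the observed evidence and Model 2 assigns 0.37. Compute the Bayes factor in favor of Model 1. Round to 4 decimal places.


BF = P(data|M1) / P(data|M2)
= 0.17 / 0.37 = 0.4595

0.4595


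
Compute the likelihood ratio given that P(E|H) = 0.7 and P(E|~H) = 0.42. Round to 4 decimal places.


LR = P(E|H) / P(E|~H)
= 0.7 / 0.42 = 1.6667

1.6667


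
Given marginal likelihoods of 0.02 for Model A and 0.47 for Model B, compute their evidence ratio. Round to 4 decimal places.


Ratio = ML(A) / ML(B) = 0.02/0.47
= 0.0426

0.0426


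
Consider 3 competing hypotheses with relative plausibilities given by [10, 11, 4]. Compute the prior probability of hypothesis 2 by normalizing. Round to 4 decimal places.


Sum of weights = 10 + 11 + 4 = 25
Normalized prior for H2 = 11 / 25
= 0.44

0.44


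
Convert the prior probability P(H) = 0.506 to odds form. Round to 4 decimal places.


P(not H) = 1 - 0.506 = 0.494
Odds = 0.506 / 0.494 = 1.0243

1.0243


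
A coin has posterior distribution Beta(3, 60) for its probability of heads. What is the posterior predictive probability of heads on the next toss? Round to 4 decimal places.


Posterior predictive = E[theta] = alpha/(alpha+beta)
= 3/63
= 0.0476

0.0476


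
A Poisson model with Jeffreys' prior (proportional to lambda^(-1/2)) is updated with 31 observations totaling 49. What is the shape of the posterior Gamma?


Posterior = Gamma(0.5 + S, n)
= Gamma(0.5 + 49, 31)
Posterior shape = 0.5 + S = 0.5 + 49 = 49.5

49.5


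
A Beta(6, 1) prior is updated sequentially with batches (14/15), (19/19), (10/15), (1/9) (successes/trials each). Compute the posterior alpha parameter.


Sequential conjugate updating is equivalent to a single batch update.
Total successes across all batches = 44
alpha_posterior = alpha_prior + total_successes = 6 + 44
= 50

50


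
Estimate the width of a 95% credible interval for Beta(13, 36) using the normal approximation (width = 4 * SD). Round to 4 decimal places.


For Beta(a,b): Var = ab/((a+b)^2(a+b+1))
Var = 0.0039, SD = 0.0624
Approximate 95% CI width = 4 * 0.0624 = 0.2497

0.2497


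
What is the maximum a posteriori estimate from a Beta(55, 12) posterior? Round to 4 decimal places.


The MAP estimate equals the mode of the distribution.
Mode of Beta(a,b) = (a-1)/(a+b-2)
= 54/65
= 0.8308

0.8308


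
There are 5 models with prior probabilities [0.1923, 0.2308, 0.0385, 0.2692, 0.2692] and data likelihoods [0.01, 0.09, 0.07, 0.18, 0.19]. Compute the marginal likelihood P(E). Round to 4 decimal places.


P(E) = sum over models of P(M_i) * P(E|M_i)
= 0.1923*0.01 + 0.2308*0.09 + 0.0385*0.07 + 0.2692*0.18 + 0.2692*0.19
= 0.125

0.125


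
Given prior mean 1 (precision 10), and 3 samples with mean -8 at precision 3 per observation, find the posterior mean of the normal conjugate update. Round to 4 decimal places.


The posterior mean is a precision-weighted average of prior and data.
Post. prec. = 10 + 9 = 19
Post. mean = (10 + -72)/19 = -62/19 = -3.2632

-3.2632


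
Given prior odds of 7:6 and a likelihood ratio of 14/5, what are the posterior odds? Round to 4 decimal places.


Posterior odds = prior odds * LR
Prior odds = 7/6 = 1.1667
LR = 14/5 = 2.8
Posterior odds = 1.1667 * 2.8 = 3.2667

3.2667


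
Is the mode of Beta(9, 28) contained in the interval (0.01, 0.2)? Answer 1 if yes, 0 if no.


Mode = (a-1)/(a+b-2) = 8/35 = 0.2286
Interval: (0.01, 0.2)
Contains mode? 0

0


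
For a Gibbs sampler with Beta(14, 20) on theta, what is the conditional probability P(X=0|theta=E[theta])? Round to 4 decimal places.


E[theta] = 14/(14+20) = 0.4118
P(X=0|theta) = 1 - theta = 0.5882

0.5882


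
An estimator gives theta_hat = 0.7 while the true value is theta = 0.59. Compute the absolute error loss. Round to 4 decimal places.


The absolute error loss is |theta_hat - theta|
= |0.7 - 0.59|
= 0.11

0.11


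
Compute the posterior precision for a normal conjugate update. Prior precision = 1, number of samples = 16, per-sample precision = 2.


tau_post = tau_0 + n * tau
= 1 + 16 * 2 = 33

33


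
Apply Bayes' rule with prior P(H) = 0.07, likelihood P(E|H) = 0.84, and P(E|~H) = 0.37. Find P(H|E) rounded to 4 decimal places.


Step 1: Compute marginal P(E) = P(E|H)P(H) + P(E|~H)P(~H)
= 0.84*0.07 + 0.37*0.93 = 0.4029
Step 2: P(H|E) = P(E|H)P(H)/P(E) = 0.0588/0.4029
= 0.1459

0.1459


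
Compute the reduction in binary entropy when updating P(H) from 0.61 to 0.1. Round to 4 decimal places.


H_before = -p*log2(p) - (1-p)*log2(1-p) for p=0.61: 0.9648
H_after for p=0.1: 0.469
Reduction = 0.9648 - 0.469 = 0.4958

0.4958


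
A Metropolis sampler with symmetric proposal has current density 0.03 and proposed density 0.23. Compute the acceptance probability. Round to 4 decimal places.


For symmetric proposals, acceptance = min(1, pi(x*)/pi(x))
= min(1, 0.23/0.03)
= min(1, 7.6667) = 1.0

1.0


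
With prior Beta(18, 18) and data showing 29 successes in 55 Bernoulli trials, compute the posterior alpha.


Conjugate update: alpha_posterior = alpha_prior + k
= 18 + 29 = 47

47


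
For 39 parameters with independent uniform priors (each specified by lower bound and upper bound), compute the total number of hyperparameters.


A uniform prior has 2 hyperparameters per parameter.
Total = 39 * 2 = 78

78


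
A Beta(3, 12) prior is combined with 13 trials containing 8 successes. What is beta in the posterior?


In conjugate updating:
beta_posterior = beta_prior + (n - k)
= 12 + (13 - 8)
= 12 + 5 = 17

17


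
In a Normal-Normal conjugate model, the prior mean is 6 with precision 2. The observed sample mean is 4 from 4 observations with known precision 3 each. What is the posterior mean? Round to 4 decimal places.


Posterior precision = tau0 + n*tau = 2 + 4*3 = 14
Posterior mean = (tau0*mu0 + n*tau*xbar) / posterior_precision
= (2*6 + 4*3*4) / 14
= 60 / 14 = 4.2857

4.2857


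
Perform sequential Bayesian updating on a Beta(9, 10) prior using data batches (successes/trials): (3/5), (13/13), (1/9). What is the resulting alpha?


Accumulate successes: 17
Posterior alpha = prior alpha + sum of successes
= 9 + 17 = 26

26


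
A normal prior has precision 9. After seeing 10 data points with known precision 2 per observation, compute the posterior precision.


In the conjugate normal model, precisions add:
tau_posterior = tau_prior + n * tau_data
= 9 + 10*2 = 29

29


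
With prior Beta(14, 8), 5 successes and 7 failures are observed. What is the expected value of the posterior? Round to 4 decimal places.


Posterior = Beta(19, 15)
E[theta] = alpha/(alpha+beta)
= 19/34 = 0.5588

0.5588


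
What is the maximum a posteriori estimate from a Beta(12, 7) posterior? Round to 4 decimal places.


The MAP estimate equals the mode of the distribution.
Mode of Beta(a,b) = (a-1)/(a+b-2)
= 11/17
= 0.6471

0.6471


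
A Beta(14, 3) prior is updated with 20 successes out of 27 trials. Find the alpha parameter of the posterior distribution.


In the Beta-Binomial conjugate update:
alpha_post = alpha_prior + successes
= 14 + 20
= 34

34


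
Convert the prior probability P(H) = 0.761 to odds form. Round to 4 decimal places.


P(not H) = 1 - 0.761 = 0.239
Odds = 0.761 / 0.239 = 3.1841

3.1841


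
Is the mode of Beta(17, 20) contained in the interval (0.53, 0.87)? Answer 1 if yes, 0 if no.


Mode = (a-1)/(a+b-2) = 16/35 = 0.4571
Interval: (0.53, 0.87)
Contains mode? 0

0


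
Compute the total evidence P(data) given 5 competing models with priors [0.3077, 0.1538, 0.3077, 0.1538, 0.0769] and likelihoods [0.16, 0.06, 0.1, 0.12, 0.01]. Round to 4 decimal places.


Marginal likelihood = sum P(model_i) * P(data|model_i)
Model 1: 0.3077 * 0.16 = 0.0492
Model 2: 0.1538 * 0.06 = 0.0092
Model 3: 0.3077 * 0.1 = 0.0308
Model 4: 0.1538 * 0.12 = 0.0185
Model 5: 0.0769 * 0.01 = 0.0008
Total = 0.1085

0.1085


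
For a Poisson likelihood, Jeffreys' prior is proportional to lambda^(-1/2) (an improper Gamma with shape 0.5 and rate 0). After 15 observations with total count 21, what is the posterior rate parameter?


Jeffreys' prior for Poisson is proportional to lambda^(-1/2).
Posterior is Gamma(0.5 + S, 0 + n) = Gamma(0.5 + 21, 15).
Posterior rate = 0 + n = 15

15.0


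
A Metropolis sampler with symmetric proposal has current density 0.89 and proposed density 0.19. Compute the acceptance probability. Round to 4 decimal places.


For symmetric proposals, acceptance = min(1, pi(x*)/pi(x))
= min(1, 0.19/0.89)
= min(1, 0.2135) = 0.2135

0.2135


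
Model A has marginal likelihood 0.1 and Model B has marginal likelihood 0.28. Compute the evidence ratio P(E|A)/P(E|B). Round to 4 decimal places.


Evidence ratio = P(E|A) / P(E|B)
= 0.1 / 0.28
= 0.3571

0.3571


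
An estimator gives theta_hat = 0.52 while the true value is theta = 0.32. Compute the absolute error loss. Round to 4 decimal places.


The absolute error loss is |theta_hat - theta|
= |0.52 - 0.32|
= 0.2

0.2


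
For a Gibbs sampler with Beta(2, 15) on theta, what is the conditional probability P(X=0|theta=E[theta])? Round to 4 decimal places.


E[theta] = 2/(2+15) = 0.1176
P(X=0|theta) = 1 - theta = 0.8824

0.8824


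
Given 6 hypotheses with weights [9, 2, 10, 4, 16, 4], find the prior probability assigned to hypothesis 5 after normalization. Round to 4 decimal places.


To normalize, divide each weight by the sum of all weights.
Sum = 45
Prior(H5) = 16/45 = 0.3556

0.3556


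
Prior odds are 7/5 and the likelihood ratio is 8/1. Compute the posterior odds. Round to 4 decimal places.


Posterior odds = prior odds * likelihood ratio
= (7/5) * (8/1)
= 56 / 5
= 11.2

11.2


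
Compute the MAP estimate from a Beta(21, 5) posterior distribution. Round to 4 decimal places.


MAP = mode of Beta distribution
= (alpha - 1)/(alpha + beta - 2)
= (21-1)/(21+5-2)
= 20/24 = 0.8333

0.8333


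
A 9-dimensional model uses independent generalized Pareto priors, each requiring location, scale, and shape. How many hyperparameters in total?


Per parameter: 3 (location, scale, and shape).
Total = 9 * 3 = 27

27


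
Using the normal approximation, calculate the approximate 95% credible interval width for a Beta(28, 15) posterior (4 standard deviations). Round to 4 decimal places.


Var(Beta) = 28*15/(43^2 * 44) = 0.0052
SD = 0.0719
Width ~ 4*SD = 0.2874

0.2874


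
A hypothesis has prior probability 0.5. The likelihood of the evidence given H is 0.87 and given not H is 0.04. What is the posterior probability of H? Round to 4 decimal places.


Using Bayes' theorem:
P(E) = 0.5 * 0.87 + 0.5 * 0.04
P(E) = 0.455
P(H|E) = (0.5 * 0.87) / 0.455 = 0.956

0.956


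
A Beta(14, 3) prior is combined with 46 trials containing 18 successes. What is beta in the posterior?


In conjugate updating:
beta_posterior = beta_prior + (n - k)
= 3 + (46 - 18)
= 3 + 28 = 31

31


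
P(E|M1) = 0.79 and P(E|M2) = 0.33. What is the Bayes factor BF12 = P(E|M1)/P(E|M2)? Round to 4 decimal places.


Bayes factor BF12 = P(E|M1) / P(E|M2)
= 0.79 / 0.33
= 2.3939

2.3939


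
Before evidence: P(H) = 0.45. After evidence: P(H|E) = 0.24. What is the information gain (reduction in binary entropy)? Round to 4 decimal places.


Prior entropy = 0.9928
Posterior entropy = 0.795
Information gain = 0.9928 - 0.795 = 0.1977

0.1977


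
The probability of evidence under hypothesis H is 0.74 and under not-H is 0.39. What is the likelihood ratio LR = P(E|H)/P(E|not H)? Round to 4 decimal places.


LR = 0.74 / 0.39
= 1.8974

1.8974


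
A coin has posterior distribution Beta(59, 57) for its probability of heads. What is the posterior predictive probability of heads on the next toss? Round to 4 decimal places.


Posterior predictive = E[theta] = alpha/(alpha+beta)
= 59/116
= 0.5086

0.5086


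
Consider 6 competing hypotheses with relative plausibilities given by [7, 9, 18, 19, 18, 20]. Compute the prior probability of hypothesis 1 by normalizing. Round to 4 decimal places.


Sum of weights = 7 + 9 + 18 + 19 + 18 + 20 = 91
Normalized prior for H1 = 7 / 91
= 0.0769

0.0769


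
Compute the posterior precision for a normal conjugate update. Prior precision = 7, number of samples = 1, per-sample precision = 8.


tau_post = tau_0 + n * tau
= 7 + 1 * 8 = 15

15


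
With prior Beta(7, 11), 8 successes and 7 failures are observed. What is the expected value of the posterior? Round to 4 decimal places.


Posterior = Beta(15, 18)
E[theta] = alpha/(alpha+beta)
= 15/33 = 0.4545

0.4545


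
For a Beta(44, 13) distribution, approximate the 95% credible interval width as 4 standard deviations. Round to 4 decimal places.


Variance of Beta(a,b) = ab / ((a+b)^2 * (a+b+1))
= 44*13 / ((57)^2 * 58)
= 0.003
SD = sqrt(0.003) = 0.0551
Width = 4 * SD = 0.2204

0.2204


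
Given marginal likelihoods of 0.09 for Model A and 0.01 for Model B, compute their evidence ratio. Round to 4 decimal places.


Ratio = ML(A) / ML(B) = 0.09/0.01
= 9.0

9.0


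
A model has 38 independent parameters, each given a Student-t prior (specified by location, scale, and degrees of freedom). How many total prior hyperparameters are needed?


Each Student-t prior needs 3 hyperparameters (location, scale, and degrees of freedom).
Total = 3 * 38 = 114

114


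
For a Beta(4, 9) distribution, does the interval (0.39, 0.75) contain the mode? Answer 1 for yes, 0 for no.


Mode of Beta(a,b) = (a-1)/(a+b-2)
= (4-1)/(4+9-2) = 0.2727
Check: 0.39 <= 0.2727 <= 0.75?
Result: 0

0


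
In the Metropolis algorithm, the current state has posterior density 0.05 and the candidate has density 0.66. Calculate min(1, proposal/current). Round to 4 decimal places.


Ratio = 0.66/0.05 = 13.2
Acceptance probability = min(1, 13.2)
= 1.0

1.0


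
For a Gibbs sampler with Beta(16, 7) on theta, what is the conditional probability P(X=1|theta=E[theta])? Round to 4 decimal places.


E[theta] = 16/(16+7) = 0.6957
P(X=1|theta) = theta = 0.6957

0.6957


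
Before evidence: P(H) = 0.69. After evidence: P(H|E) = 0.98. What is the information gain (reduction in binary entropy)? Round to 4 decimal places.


Prior entropy = 0.8932
Posterior entropy = 0.1414
Information gain = 0.8932 - 0.1414 = 0.7517

0.7517


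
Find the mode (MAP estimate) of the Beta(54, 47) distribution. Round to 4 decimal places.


For Beta(a,b) with a,b > 1:
Mode = (a-1)/(a+b-2) = (54-1)/(101-2)
= 53/99 = 0.5354

0.5354


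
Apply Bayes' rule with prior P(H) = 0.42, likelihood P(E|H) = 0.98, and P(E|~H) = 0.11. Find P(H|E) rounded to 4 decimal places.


Step 1: Compute marginal P(E) = P(E|H)P(H) + P(E|~H)P(~H)
= 0.98*0.42 + 0.11*0.58 = 0.4754
Step 2: P(H|E) = P(E|H)P(H)/P(E) = 0.4116/0.4754
= 0.8658

0.8658


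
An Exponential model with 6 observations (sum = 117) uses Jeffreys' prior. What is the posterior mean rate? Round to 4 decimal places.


Posterior Gamma(6, 117)
E[lambda] = 6/117 = 0.0513

0.0513


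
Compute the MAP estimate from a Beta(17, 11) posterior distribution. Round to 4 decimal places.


MAP = mode of Beta distribution
= (alpha - 1)/(alpha + beta - 2)
= (17-1)/(17+11-2)
= 16/26 = 0.6154

0.6154


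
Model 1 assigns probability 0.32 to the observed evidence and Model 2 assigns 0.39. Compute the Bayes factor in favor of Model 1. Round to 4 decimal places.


BF = P(data|M1) / P(data|M2)
= 0.32 / 0.39 = 0.8205

0.8205


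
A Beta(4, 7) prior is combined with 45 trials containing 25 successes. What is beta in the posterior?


In conjugate updating:
beta_posterior = beta_prior + (n - k)
= 7 + (45 - 25)
= 7 + 20 = 27

27


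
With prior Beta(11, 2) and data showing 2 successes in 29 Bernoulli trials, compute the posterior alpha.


Conjugate update: alpha_posterior = alpha_prior + k
= 11 + 2 = 13

13


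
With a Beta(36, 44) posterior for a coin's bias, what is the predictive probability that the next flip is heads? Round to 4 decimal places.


The predictive probability equals the posterior mean.
P(next = heads) = alpha / (alpha + beta)
= 36 / 80 = 0.45

0.45


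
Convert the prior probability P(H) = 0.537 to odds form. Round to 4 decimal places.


P(not H) = 1 - 0.537 = 0.463
Odds = 0.537 / 0.463 = 1.1598

1.1598


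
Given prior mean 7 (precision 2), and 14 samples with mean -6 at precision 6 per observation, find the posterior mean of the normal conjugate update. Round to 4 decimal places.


The posterior mean is a precision-weighted average of prior and data.
Post. prec. = 2 + 84 = 86
Post. mean = (14 + -504)/86 = -490/86 = -5.6977

-5.6977


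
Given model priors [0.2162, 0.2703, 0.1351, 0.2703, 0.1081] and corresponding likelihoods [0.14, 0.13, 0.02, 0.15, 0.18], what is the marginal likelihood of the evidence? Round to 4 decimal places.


P(E) = sum_i P(M_i) P(E|M_i)
= 0.0303 + 0.0351 + 0.0027 + 0.0405 + 0.0195
= 0.1281

0.1281


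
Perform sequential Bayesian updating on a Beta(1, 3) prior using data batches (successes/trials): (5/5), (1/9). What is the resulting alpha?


Accumulate successes: 6
Posterior alpha = prior alpha + sum of successes
= 1 + 6 = 7

7


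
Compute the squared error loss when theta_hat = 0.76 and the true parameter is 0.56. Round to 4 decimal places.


L = (theta_hat - theta_true)^2
= (0.76 - 0.56)^2
= 0.2^2 = 0.04

0.04


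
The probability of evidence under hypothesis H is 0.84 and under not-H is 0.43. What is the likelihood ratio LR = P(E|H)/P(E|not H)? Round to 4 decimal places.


LR = 0.84 / 0.43
= 1.9535

1.9535


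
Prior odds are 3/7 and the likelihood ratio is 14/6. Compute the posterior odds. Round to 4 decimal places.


Posterior odds = prior odds * likelihood ratio
= (3/7) * (14/6)
= 42 / 42
= 1.0

1.0


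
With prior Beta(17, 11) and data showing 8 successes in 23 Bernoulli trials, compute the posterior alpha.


Conjugate update: alpha_posterior = alpha_prior + k
= 17 + 8 = 25

25


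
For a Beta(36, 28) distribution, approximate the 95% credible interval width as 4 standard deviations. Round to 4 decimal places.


Variance of Beta(a,b) = ab / ((a+b)^2 * (a+b+1))
= 36*28 / ((64)^2 * 65)
= 0.0038
SD = sqrt(0.0038) = 0.0615
Width = 4 * SD = 0.2461

0.2461


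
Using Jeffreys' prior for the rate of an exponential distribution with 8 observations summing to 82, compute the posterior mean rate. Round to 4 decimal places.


Jeffreys' prior leads to posterior Gamma(8, 82).
Mean = 8/82 = 0.0976

0.0976


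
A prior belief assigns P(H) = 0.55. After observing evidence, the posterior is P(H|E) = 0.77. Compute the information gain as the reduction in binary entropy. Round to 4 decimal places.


H(prior) = -0.55*log2(0.55) - 0.45*log2(0.45)
= 0.9928
H(post) = -0.77*log2(0.77) - 0.23*log2(0.23)
= 0.778
IG = 0.9928 - 0.778 = 0.2148

0.2148


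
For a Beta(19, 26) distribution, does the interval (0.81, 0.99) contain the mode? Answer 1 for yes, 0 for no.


Mode of Beta(a,b) = (a-1)/(a+b-2)
= (19-1)/(19+26-2) = 0.4186
Check: 0.81 <= 0.4186 <= 0.99?
Result: 0

0


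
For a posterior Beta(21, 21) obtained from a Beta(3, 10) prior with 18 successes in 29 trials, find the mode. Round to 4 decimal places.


Mode = (alpha - 1) / (alpha + beta - 2)
= 20 / 40
= 0.5

0.5


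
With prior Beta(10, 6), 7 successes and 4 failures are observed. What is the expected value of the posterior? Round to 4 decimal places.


Posterior = Beta(17, 10)
E[theta] = alpha/(alpha+beta)
= 17/27 = 0.6296

0.6296


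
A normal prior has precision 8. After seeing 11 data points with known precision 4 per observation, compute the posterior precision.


In the conjugate normal model, precisions add:
tau_posterior = tau_prior + n * tau_data
= 8 + 11*4 = 52

52


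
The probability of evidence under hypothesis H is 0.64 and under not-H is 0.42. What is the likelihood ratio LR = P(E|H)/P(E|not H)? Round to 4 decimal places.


LR = 0.64 / 0.42
= 1.5238

1.5238


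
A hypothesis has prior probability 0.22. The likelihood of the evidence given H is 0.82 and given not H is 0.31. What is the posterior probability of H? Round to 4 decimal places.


Using Bayes' theorem:
P(E) = 0.22 * 0.82 + 0.78 * 0.31
P(E) = 0.4222
P(H|E) = (0.22 * 0.82) / 0.4222 = 0.4273

0.4273


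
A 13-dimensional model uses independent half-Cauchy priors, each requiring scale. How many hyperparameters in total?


Per parameter: 1 (scale).
Total = 13 * 1 = 13

13


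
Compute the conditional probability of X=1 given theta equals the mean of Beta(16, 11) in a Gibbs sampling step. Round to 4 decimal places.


Mean of Beta(16, 11) = 0.5926
P(X=1 | theta=0.5926) = 0.5926

0.5926


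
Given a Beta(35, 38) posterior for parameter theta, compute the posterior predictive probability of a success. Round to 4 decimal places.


For a Beta-Bernoulli model, the predictive probability is the mean:
P(success) = 35/(35+38) = 35/73 = 0.4795

0.4795


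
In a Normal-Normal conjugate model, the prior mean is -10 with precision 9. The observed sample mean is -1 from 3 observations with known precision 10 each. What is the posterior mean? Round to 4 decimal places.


Posterior precision = tau0 + n*tau = 9 + 3*10 = 39
Posterior mean = (tau0*mu0 + n*tau*xbar) / posterior_precision
= (9*-10 + 3*10*-1) / 39
= -120 / 39 = -3.0769

-3.0769
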